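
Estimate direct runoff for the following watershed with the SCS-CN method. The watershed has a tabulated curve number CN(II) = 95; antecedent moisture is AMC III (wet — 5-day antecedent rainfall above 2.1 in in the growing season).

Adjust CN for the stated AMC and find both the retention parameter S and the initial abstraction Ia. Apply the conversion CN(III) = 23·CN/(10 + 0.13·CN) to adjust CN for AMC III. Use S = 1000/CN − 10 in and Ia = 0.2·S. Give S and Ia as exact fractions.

CN(III) from CN(II)=95: (23·95)/(10 + 0.13·95) = 43700/447 ≈ 97.763
Max retention: S = 1000/(43700/447) − 10 = 100/437 in (≈ 0.229 in)
Ia = 0.2·(100/437) = 20/437 in ≈ 0.046 in

S = 100/437 in ≈ 0.229 in; Ia = 20/437 in ≈ 0.046 in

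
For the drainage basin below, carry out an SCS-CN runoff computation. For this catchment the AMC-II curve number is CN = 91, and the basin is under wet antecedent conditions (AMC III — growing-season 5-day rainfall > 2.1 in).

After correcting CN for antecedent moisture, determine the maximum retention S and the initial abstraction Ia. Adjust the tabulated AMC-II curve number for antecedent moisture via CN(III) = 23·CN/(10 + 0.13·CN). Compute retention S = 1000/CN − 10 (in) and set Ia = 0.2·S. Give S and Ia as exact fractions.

CN(III) from CN(II)=91: (23·91)/(10 + 0.13·91) = 209300/2183 ≈ 95.877
Max retention: S = 1000/(209300/2183) − 10 = 900/2093 in (≈ 0.430 in)
Initial abstraction Ia = S/5 = (900/2093)/5 = 180/2093 ≈ 0.086 in

S = 900/2093 in ≈ 0.430 in; Ia = 180/2093 in ≈ 0.086 in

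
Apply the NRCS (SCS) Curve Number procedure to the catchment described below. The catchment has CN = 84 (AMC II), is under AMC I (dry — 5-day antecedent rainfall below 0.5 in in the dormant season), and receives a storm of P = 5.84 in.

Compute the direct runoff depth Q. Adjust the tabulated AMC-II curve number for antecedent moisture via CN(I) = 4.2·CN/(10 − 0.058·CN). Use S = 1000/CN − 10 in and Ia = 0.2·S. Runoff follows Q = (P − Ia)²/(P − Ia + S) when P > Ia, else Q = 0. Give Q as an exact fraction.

Q = 1478918498/575427825 in ≈ 2.570 in

Adjust CN=84 to AMC I: 4.2·84/(10 − 0.058·84) → (1764/5) ÷ (641/125) = 44100/641 ≈ 68.799
S = 1000/(44100/641) − 10 = 2000/441 in ≈ 4.535 in
Ia = 0.2S: 0.2·4.535 = 0.907 in (exactly 400/441)
Excess rainfall: 5.840 − 0.907 = 4.933 in; P > Ia so Q > 0
Q = (54386/11025)²/((54386/11025) + 2000/441) = (2957836996/121550625)/(104386/11025) = 1478918498/575427825 in ≈ 2.570 in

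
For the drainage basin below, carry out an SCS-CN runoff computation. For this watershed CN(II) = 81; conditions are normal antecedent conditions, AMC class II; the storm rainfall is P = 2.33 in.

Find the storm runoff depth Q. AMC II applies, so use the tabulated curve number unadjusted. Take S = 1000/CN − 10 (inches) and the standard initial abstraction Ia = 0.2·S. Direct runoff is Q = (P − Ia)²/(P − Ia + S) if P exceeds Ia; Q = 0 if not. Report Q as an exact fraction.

Q = 227195329/275991300 in ≈ 0.823 in

CN(II) = 81; AMC II needs no correction.
Retention S: 1000/CN − 10 with CN=81.000 → S = 190/81 ≈ 2.346 in
Ia = 0.2·(190/81) = 38/81 in ≈ 0.469 in
Since P=2.330 > Ia=0.469: effective rainfall P−Ia = 15073/8100 in
Runoff Q = (P−Ia)²/(P−Ia+S) = (1.861)²/(1.861+2.346) = 227195329/275991300 ≈ 0.823 in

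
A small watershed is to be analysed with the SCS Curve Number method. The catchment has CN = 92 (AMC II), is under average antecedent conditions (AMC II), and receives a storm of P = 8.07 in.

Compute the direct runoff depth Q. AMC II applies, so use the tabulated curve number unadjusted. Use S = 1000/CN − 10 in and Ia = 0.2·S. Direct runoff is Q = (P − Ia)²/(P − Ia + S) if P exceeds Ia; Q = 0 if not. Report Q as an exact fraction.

CN(II) = 92; AMC II needs no correction.
Max retention: S = 1000/92 − 10 = 20/23 in (≈ 0.870 in)
Initial abstraction Ia = S/5 = (20/23)/5 = 4/23 ≈ 0.174 in
Excess rainfall: 8.070 − 0.174 = 7.896 in; P > Ia so Q > 0
Runoff Q = (P−Ia)²/(P−Ia+S) = (7.896)²/(7.896+0.870) = 329821921/46370300 ≈ 7.113 in

Q = 329821921/46370300 in ≈ 7.113 in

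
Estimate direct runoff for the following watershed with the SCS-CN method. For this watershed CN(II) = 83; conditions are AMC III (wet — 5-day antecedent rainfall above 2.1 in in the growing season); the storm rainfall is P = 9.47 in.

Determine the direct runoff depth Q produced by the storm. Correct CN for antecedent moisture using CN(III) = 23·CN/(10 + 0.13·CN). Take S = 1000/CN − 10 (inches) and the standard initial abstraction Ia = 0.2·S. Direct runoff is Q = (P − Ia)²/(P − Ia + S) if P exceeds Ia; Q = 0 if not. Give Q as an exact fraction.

Adjust CN=83 to AMC III: 23·83/(10 + 0.13·83) → 1909 ÷ (2079/100) = 190900/2079 ≈ 91.823
S = 1000/(190900/2079) − 10 = 1700/1909 in ≈ 0.891 in
Ia = 0.2S: 0.2·0.891 = 0.178 in (exactly 340/1909)
Excess rainfall: 9.470 − 0.178 = 9.292 in; P > Ia so Q > 0
Q = (1773823/190900)²/((1773823/190900) + 1700/1909) = (3146448035329/36442810000)/(1943823/190900) = 3146448035329/371075810700 in ≈ 8.479 in

Q = 3146448035329/371075810700 in ≈ 8.479 in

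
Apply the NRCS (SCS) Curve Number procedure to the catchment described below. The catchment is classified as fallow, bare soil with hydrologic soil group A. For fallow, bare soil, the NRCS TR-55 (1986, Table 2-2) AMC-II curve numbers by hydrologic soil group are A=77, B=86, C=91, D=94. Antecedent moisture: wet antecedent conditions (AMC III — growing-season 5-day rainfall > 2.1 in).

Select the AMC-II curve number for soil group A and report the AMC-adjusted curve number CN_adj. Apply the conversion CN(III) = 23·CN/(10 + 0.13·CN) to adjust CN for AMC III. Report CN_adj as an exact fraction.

CN_adj = 7700/87 ≈ 88.506

NRCS table: fallow, bare soil, soil group A → CN(II) = 77
Wet (AMC III): CN(III) = 23·77/(10 + 0.13·77) = 1771/(2001/100) = 7700/87 ≈ 88.506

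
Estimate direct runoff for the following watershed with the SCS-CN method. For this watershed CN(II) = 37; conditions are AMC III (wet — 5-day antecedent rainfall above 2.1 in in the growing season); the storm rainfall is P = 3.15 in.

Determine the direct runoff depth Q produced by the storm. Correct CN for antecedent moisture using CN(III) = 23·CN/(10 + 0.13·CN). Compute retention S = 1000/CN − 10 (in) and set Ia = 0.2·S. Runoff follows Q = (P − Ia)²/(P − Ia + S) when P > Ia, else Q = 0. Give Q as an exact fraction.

Adjust CN=37 to AMC III: 23·37/(10 + 0.13·37) → 851 ÷ (1481/100) = 85100/1481 ≈ 57.461
S = 1000/(85100/1481) − 10 = 6300/851 in ≈ 7.403 in
Ia = 0.2S: 0.2·7.403 = 1.481 in (exactly 1260/851)
P − Ia = 3.150 − 1.481 = 28413/17020 ≈ 1.669 in (> 0, runoff occurs)
Runoff Q = (P−Ia)²/(P−Ia+S) = (1.669)²/(1.669+7.403) = 4271421/13905340 ≈ 0.307 in

Q = 4271421/13905340 in ≈ 0.307 in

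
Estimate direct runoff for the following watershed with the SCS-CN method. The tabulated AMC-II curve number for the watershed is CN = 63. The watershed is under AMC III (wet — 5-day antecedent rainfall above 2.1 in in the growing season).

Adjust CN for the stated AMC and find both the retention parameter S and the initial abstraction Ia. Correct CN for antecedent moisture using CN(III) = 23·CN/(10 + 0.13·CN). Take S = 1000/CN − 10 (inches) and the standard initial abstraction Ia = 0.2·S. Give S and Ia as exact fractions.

Wet (AMC III): CN(III) = 23·63/(10 + 0.13·63) = 1449/(1819/100) = 144900/1819 ≈ 79.659
Max retention: S = 1000/(144900/1819) − 10 = 3700/1449 in (≈ 2.553 in)
Initial abstraction Ia = S/5 = (3700/1449)/5 = 740/1449 ≈ 0.511 in

S = 3700/1449 in ≈ 2.553 in; Ia = 740/1449 in ≈ 0.511 in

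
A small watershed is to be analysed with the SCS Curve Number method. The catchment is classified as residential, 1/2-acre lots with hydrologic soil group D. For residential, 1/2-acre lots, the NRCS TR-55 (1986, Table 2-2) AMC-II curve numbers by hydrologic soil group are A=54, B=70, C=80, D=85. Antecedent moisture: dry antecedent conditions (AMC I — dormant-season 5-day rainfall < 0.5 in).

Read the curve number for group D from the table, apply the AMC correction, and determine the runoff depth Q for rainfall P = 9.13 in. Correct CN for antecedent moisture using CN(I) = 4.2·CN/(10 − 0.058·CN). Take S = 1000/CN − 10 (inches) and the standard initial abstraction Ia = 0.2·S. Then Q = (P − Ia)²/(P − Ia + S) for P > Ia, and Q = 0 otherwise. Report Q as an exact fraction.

Q = 9731230609/1768899300 in ≈ 5.501 in

NRCS table: residential, 1/2-acre lots, soil group D → CN(II) = 85
CN(I) from CN(II)=85: (4.2·85)/(10 − 0.058·85) = 11900/169 ≈ 70.414
Retention S: 1000/CN − 10 with CN=70.414 → S = 500/119 ≈ 4.202 in
Initial abstraction Ia = S/5 = (500/119)/5 = 100/119 ≈ 0.840 in
Since P=9.130 > Ia=0.840: effective rainfall P−Ia = 98647/11900 in
Runoff Q = (P−Ia)²/(P−Ia+S) = (8.290)²/(8.290+4.202) = 9731230609/1768899300 ≈ 5.501 in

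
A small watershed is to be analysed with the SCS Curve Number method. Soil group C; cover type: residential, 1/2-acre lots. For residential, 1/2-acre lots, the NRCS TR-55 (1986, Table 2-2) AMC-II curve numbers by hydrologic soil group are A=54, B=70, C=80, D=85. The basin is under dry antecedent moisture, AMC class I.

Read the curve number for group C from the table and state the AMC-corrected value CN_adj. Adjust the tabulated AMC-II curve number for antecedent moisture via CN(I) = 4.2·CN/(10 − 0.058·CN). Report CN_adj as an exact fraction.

CN_adj = 4200/67 ≈ 62.687

NRCS table: residential, 1/2-acre lots, soil group C → CN(II) = 80
Dry (AMC I): CN(I) = 4.2·80/(10 − 0.058·80) = 336/(134/25) = 4200/67 ≈ 62.687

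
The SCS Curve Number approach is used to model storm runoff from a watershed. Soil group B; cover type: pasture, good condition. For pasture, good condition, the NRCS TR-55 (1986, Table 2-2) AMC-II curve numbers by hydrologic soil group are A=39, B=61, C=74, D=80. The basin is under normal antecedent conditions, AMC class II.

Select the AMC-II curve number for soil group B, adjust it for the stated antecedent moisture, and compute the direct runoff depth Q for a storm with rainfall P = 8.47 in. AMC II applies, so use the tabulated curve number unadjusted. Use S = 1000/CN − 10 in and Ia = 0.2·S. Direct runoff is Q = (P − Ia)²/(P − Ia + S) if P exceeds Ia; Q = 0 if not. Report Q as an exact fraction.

Q = 1924313689/505488700 in ≈ 3.807 in

NRCS table: pasture, good condition, soil group B → CN(II) = 61
Average conditions: CN = 61 (no AMC adjustment).
Retention S: 1000/CN − 10 with CN=61.000 → S = 390/61 ≈ 6.393 in
Initial abstraction Ia = S/5 = (390/61)/5 = 78/61 ≈ 1.279 in
Excess rainfall: 8.470 − 1.279 = 7.191 in; P > Ia so Q > 0
Q: (43867/6100)² ÷ (82867/6100) = 1924313689/505488700 in (≈ 3.807 in)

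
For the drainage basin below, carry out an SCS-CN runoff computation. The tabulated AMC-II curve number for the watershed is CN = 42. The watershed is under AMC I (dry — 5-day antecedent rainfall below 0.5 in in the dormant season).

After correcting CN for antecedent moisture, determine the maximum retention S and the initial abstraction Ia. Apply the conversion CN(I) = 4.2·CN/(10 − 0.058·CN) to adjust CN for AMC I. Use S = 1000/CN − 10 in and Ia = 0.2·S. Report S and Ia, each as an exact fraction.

CN(I) from CN(II)=42: (4.2·42)/(10 − 0.058·42) = 44100/1891 ≈ 23.321
Retention S: 1000/CN − 10 with CN=23.321 → S = 14500/441 ≈ 32.880 in
Initial abstraction Ia = S/5 = (14500/441)/5 = 2900/441 ≈ 6.576 in

S = 14500/441 in ≈ 32.880 in; Ia = 2900/441 in ≈ 6.576 in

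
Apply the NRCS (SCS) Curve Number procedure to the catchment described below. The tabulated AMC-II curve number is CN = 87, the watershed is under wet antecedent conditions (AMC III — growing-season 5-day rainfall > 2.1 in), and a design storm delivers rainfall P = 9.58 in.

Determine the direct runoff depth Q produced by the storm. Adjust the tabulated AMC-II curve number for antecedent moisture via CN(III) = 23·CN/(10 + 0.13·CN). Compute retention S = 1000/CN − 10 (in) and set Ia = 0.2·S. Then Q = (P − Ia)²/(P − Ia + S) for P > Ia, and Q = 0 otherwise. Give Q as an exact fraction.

Wet (AMC III): CN(III) = 23·87/(10 + 0.13·87) = 2001/(2131/100) = 200100/2131 ≈ 93.900
Max retention: S = 1000/(200100/2131) − 10 = 1300/2001 in (≈ 0.650 in)
Initial abstraction Ia = S/5 = (1300/2001)/5 = 260/2001 ≈ 0.130 in
P − Ia = 9.580 − 0.130 = 945479/100050 ≈ 9.450 in (> 0, runoff occurs)
Q: (945479/100050)² ÷ (1010479/100050) = 893930539441/101098423950 in (≈ 8.842 in)

Q = 893930539441/101098423950 in ≈ 8.842 in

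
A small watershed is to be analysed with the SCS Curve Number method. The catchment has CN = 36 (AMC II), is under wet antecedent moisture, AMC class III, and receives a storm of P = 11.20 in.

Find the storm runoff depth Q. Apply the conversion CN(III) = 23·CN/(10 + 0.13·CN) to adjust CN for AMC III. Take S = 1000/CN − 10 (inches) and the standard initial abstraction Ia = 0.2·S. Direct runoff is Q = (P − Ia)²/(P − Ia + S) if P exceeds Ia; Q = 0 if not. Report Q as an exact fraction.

CN(III) from CN(II)=36: (23·36)/(10 + 0.13·36) = 20700/367 ≈ 56.403
S = 1000/(20700/367) − 10 = 1600/207 in ≈ 7.729 in
Ia = 0.2·(1600/207) = 320/207 in ≈ 1.546 in
Since P=11.200 > Ia=1.546: effective rainfall P−Ia = 9992/1035 in
Q: (9992/1035)² ÷ (17992/1035) = 12480008/2327715 in (≈ 5.361 in)

Q = 12480008/2327715 in ≈ 5.361 in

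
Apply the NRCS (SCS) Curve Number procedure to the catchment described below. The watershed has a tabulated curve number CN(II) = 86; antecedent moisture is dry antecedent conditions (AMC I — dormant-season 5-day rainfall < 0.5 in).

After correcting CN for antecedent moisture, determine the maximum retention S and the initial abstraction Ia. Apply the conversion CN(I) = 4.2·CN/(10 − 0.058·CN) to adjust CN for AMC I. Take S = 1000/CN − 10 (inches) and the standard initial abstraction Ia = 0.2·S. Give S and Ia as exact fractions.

S = 500/129 in ≈ 3.876 in; Ia = 100/129 in ≈ 0.775 in

CN(I) from CN(II)=86: (4.2·86)/(10 − 0.058·86) = 12900/179 ≈ 72.067
S = 1000/(12900/179) − 10 = 500/129 in ≈ 3.876 in
Ia = 0.2S: 0.2·3.876 = 0.775 in (exactly 100/129)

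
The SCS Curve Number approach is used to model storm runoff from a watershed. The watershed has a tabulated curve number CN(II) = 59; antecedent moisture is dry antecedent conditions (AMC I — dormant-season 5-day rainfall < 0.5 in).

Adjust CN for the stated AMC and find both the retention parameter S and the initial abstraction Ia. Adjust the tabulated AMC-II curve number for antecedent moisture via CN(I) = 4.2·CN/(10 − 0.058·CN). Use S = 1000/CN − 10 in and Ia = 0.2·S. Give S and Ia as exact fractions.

Dry (AMC I): CN(I) = 4.2·59/(10 − 0.058·59) = (1239/5)/(3289/500) = 123900/3289 ≈ 37.671
S = 1000/(123900/3289) − 10 = 20500/1239 in ≈ 16.546 in
Ia = 0.2S: 0.2·16.546 = 3.309 in (exactly 4100/1239)

S = 20500/1239 in ≈ 16.546 in; Ia = 4100/1239 in ≈ 3.309 in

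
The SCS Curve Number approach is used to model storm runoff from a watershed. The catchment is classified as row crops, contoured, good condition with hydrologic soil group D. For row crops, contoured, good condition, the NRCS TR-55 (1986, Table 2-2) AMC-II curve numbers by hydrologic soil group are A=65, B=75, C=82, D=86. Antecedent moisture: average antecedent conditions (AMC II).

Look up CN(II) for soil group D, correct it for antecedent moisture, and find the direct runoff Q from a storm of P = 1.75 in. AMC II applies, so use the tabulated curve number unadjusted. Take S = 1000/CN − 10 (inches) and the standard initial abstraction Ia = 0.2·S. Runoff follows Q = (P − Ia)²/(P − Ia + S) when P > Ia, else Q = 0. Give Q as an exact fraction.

NRCS table: row crops, contoured, good condition, soil group D → CN(II) = 86
AMC II — tabulated CN = 86 applies directly.
Max retention: S = 1000/86 − 10 = 70/43 in (≈ 1.628 in)
Ia = 0.2·(70/43) = 14/43 in ≈ 0.326 in
Since P=1.750 > Ia=0.326: effective rainfall P−Ia = 245/172 in
Runoff Q = (P−Ia)²/(P−Ia+S) = (1.424)²/(1.424+1.628) = 343/516 ≈ 0.665 in

Q = 343/516 in ≈ 0.665 in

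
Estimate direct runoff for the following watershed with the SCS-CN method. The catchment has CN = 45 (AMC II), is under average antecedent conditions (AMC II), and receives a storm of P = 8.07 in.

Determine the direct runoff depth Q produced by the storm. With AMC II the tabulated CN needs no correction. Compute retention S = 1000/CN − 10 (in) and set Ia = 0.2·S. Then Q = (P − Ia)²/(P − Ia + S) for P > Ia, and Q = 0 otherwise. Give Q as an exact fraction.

Average conditions: CN = 45 (no AMC adjustment).
Retention S: 1000/CN − 10 with CN=45.000 → S = 110/9 ≈ 12.222 in
Initial abstraction Ia = S/5 = (110/9)/5 = 22/9 ≈ 2.444 in
Since P=8.070 > Ia=2.444: effective rainfall P−Ia = 5063/900 in
Runoff Q = (P−Ia)²/(P−Ia+S) = (5.626)²/(5.626+12.222) = 25633969/14456700 ≈ 1.773 in

Q = 25633969/14456700 in ≈ 1.773 in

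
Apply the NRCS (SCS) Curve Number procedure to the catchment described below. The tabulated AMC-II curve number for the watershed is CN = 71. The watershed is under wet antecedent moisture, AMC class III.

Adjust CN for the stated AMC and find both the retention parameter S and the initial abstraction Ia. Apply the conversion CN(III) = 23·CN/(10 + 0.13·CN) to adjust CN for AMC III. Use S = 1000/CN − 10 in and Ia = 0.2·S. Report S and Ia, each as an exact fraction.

S = 2900/1633 in ≈ 1.776 in; Ia = 580/1633 in ≈ 0.355 in

Adjust CN=71 to AMC III: 23·71/(10 + 0.13·71) → 1633 ÷ (1923/100) = 163300/1923 ≈ 84.919
Max retention: S = 1000/(163300/1923) − 10 = 2900/1633 in (≈ 1.776 in)
Ia = 0.2·(2900/1633) = 580/1633 in ≈ 0.355 in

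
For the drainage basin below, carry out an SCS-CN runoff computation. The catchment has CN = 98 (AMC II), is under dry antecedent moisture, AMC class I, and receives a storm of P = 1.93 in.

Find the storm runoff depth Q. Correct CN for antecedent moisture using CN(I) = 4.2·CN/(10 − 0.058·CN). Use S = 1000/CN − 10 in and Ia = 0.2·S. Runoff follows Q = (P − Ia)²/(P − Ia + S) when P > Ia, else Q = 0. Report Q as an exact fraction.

Q = 35568828409/24551631300 in ≈ 1.449 in

Dry (AMC I): CN(I) = 4.2·98/(10 − 0.058·98) = (2058/5)/(1079/250) = 102900/1079 ≈ 95.366
Retention S: 1000/CN − 10 with CN=95.366 → S = 500/1029 ≈ 0.486 in
Ia = 0.2·(500/1029) = 100/1029 in ≈ 0.097 in
Excess rainfall: 1.930 − 0.097 = 1.833 in; P > Ia so Q > 0
Q = (188597/102900)²/((188597/102900) + 500/1029) = (35568828409/10588410000)/(238597/102900) = 35568828409/24551631300 in ≈ 1.449 in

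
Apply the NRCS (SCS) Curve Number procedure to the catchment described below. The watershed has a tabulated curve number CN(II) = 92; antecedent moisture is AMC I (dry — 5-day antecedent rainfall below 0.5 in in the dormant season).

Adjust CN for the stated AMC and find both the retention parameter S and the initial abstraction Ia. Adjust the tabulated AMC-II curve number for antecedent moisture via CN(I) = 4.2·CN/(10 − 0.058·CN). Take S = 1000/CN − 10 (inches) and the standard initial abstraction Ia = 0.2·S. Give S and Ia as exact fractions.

Adjust CN=92 to AMC I: 4.2·92/(10 − 0.058·92) → (1932/5) ÷ (583/125) = 48300/583 ≈ 82.847
Retention S: 1000/CN − 10 with CN=82.847 → S = 1000/483 ≈ 2.070 in
Ia = 0.2S: 0.2·2.070 = 0.414 in (exactly 200/483)

S = 1000/483 in ≈ 2.070 in; Ia = 200/483 in ≈ 0.414 in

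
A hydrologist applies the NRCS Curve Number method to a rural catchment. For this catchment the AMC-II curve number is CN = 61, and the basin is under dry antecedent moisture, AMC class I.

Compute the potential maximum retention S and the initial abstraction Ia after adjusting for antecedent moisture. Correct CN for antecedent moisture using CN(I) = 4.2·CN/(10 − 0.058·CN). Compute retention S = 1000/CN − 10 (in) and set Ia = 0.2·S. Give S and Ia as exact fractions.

S = 6500/427 in ≈ 15.222 in; Ia = 1300/427 in ≈ 3.044 in

CN(I) from CN(II)=61: (4.2·61)/(10 − 0.058·61) = 42700/1077 ≈ 39.647
Max retention: S = 1000/(42700/1077) − 10 = 6500/427 in (≈ 15.222 in)
Initial abstraction Ia = S/5 = (6500/427)/5 = 1300/427 ≈ 3.044 in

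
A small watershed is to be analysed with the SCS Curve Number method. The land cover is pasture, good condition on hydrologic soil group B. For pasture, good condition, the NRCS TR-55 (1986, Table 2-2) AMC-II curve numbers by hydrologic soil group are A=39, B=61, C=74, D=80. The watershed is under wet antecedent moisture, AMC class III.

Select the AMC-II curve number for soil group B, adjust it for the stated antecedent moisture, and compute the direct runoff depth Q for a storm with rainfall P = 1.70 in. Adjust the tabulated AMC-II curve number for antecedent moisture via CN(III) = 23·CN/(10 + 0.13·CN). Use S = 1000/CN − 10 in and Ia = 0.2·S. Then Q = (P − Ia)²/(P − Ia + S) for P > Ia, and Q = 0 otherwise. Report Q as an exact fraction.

NRCS table: pasture, good condition, soil group B → CN(II) = 61
Wet (AMC III): CN(III) = 23·61/(10 + 0.13·61) = 1403/(1793/100) = 140300/1793 ≈ 78.249
S = 1000/(140300/1793) − 10 = 3900/1403 in ≈ 2.780 in
Initial abstraction Ia = S/5 = (3900/1403)/5 = 780/1403 ≈ 0.556 in
P − Ia = 1.700 − 0.556 = 16051/14030 ≈ 1.144 in (> 0, runoff occurs)
Runoff Q = (P−Ia)²/(P−Ia+S) = (1.144)²/(1.144+2.780) = 257634601/772365530 ≈ 0.334 in

Q = 257634601/772365530 in ≈ 0.334 in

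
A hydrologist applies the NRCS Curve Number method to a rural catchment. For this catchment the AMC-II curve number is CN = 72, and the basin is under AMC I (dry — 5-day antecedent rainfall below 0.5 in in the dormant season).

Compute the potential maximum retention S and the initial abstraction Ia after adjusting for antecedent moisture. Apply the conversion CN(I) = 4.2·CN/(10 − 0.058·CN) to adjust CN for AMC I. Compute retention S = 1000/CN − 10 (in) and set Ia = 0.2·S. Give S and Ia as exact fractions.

S = 250/27 in ≈ 9.259 in; Ia = 50/27 in ≈ 1.852 in

CN(I) from CN(II)=72: (4.2·72)/(10 − 0.058·72) = 675/13 ≈ 51.923
S = 1000/(675/13) − 10 = 250/27 in ≈ 9.259 in
Initial abstraction Ia = S/5 = (250/27)/5 = 50/27 ≈ 1.852 in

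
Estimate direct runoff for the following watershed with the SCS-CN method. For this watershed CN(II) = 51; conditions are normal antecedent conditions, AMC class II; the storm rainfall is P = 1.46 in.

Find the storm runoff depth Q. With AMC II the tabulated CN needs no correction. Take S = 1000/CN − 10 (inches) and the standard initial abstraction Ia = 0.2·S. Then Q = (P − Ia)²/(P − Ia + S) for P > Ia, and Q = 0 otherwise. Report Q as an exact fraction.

Q = 0 in ≈ 0.000 in

AMC II — tabulated CN = 51 applies directly.
Retention S: 1000/CN − 10 with CN=51.000 → S = 490/51 ≈ 9.608 in
Ia = 0.2S: 0.2·9.608 = 1.922 in (exactly 98/51)
P = 1.460 ≤ Ia = 1.922 in: entire storm abstracted, Q = 0.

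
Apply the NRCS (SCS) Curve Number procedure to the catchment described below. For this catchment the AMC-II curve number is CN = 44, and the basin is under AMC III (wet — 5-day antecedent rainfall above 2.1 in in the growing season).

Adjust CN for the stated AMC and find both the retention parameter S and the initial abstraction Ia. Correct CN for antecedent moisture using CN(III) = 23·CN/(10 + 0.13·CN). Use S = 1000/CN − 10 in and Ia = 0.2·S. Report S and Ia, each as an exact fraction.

Adjust CN=44 to AMC III: 23·44/(10 + 0.13·44) → 1012 ÷ (393/25) = 25300/393 ≈ 64.377
Max retention: S = 1000/(25300/393) − 10 = 1400/253 in (≈ 5.534 in)
Ia = 0.2S: 0.2·5.534 = 1.107 in (exactly 280/253)

S = 1400/253 in ≈ 5.534 in; Ia = 280/253 in ≈ 1.107 in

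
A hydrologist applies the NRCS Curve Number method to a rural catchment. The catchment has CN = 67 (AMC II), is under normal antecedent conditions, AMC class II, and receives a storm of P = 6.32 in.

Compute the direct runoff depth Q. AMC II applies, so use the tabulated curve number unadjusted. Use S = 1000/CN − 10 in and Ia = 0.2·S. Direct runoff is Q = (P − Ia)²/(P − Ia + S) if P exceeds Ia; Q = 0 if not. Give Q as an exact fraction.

Q = 39926048/14393275 in ≈ 2.774 in

CN(II) = 67; AMC II needs no correction.
Max retention: S = 1000/67 − 10 = 330/67 in (≈ 4.925 in)
Initial abstraction Ia = S/5 = (330/67)/5 = 66/67 ≈ 0.985 in
Excess rainfall: 6.320 − 0.985 = 5.335 in; P > Ia so Q > 0
Q = (8936/1675)²/((8936/1675) + 330/67) = (79852096/2805625)/(17186/1675) = 39926048/14393275 in ≈ 2.774 in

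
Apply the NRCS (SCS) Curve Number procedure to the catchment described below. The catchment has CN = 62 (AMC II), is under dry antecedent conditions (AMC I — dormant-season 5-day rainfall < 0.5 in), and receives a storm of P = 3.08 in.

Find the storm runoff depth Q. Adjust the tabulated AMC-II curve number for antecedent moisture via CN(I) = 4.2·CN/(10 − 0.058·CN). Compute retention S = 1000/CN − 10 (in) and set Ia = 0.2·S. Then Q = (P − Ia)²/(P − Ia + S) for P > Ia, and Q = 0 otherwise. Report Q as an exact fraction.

Q = 6901129/3908066925 in ≈ 0.002 in

Adjust CN=62 to AMC I: 4.2·62/(10 − 0.058·62) → (1302/5) ÷ (1601/250) = 65100/1601 ≈ 40.662
S = 1000/(65100/1601) − 10 = 9500/651 in ≈ 14.593 in
Initial abstraction Ia = S/5 = (9500/651)/5 = 1900/651 ≈ 2.919 in
Since P=3.080 > Ia=2.919: effective rainfall P−Ia = 2627/16275 in
Q: (2627/16275)² ÷ (240127/16275) = 6901129/3908066925 in (≈ 0.002 in)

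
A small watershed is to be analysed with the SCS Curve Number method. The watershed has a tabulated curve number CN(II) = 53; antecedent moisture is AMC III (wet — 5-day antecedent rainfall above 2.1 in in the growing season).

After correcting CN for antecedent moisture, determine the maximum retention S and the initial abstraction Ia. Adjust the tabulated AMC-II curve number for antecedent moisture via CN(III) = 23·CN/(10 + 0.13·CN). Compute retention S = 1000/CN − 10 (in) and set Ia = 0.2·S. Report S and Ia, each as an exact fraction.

S = 4700/1219 in ≈ 3.856 in; Ia = 940/1219 in ≈ 0.771 in

CN(III) from CN(II)=53: (23·53)/(10 + 0.13·53) = 121900/1689 ≈ 72.173
Max retention: S = 1000/(121900/1689) − 10 = 4700/1219 in (≈ 3.856 in)
Ia = 0.2·(4700/1219) = 940/1219 in ≈ 0.771 in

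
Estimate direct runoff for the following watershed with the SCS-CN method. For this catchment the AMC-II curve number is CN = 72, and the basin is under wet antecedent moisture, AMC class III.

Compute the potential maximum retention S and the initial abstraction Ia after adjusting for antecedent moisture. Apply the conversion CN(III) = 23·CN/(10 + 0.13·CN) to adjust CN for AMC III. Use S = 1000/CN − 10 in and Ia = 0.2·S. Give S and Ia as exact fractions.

Adjust CN=72 to AMC III: 23·72/(10 + 0.13·72) → 1656 ÷ (484/25) = 10350/121 ≈ 85.537
S = 1000/(10350/121) − 10 = 350/207 in ≈ 1.691 in
Ia = 0.2·(350/207) = 70/207 in ≈ 0.338 in

S = 350/207 in ≈ 1.691 in; Ia = 70/207 in ≈ 0.338 in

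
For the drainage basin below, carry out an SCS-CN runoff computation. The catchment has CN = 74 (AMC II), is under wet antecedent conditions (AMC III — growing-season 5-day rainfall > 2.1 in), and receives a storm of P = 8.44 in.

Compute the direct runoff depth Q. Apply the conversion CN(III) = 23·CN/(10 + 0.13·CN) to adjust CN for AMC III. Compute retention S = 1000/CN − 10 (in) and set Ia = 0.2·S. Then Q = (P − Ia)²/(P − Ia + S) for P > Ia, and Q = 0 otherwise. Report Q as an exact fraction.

Q = 29950109721/4373310275 in ≈ 6.848 in

Wet (AMC III): CN(III) = 23·74/(10 + 0.13·74) = 1702/(981/50) = 85100/981 ≈ 86.748
S = 1000/(85100/981) − 10 = 1300/851 in ≈ 1.528 in
Ia = 0.2·(1300/851) = 260/851 in ≈ 0.306 in
P − Ia = 8.440 − 0.306 = 173061/21275 ≈ 8.134 in (> 0, runoff occurs)
Q: (173061/21275)² ÷ (205561/21275) = 29950109721/4373310275 in (≈ 6.848 in)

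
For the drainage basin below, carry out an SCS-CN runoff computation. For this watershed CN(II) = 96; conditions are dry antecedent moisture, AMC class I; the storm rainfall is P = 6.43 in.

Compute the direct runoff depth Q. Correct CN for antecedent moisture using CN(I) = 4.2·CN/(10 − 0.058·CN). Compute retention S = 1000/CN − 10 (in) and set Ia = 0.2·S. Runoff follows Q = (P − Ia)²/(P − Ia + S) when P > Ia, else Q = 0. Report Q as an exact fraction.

Adjust CN=96 to AMC I: 4.2·96/(10 − 0.058·96) → (2016/5) ÷ (554/125) = 25200/277 ≈ 90.975
Max retention: S = 1000/(25200/277) − 10 = 125/126 in (≈ 0.992 in)
Initial abstraction Ia = S/5 = (125/126)/5 = 25/126 ≈ 0.198 in
P − Ia = 6.430 − 0.198 = 39259/6300 ≈ 6.232 in (> 0, runoff occurs)
Q = (39259/6300)²/((39259/6300) + 125/126) = (1541269081/39690000)/(45509/6300) = 1541269081/286706700 in ≈ 5.376 in

Q = 1541269081/286706700 in ≈ 5.376 in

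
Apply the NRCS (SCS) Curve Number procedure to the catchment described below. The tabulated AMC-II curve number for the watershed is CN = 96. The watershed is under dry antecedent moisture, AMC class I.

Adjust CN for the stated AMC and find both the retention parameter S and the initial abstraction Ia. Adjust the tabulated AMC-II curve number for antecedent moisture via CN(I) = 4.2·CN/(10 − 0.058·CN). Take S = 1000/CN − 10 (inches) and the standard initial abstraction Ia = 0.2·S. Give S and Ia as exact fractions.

CN(I) from CN(II)=96: (4.2·96)/(10 − 0.058·96) = 25200/277 ≈ 90.975
Max retention: S = 1000/(25200/277) − 10 = 125/126 in (≈ 0.992 in)
Ia = 0.2·(125/126) = 25/126 in ≈ 0.198 in

S = 125/126 in ≈ 0.992 in; Ia = 25/126 in ≈ 0.198 in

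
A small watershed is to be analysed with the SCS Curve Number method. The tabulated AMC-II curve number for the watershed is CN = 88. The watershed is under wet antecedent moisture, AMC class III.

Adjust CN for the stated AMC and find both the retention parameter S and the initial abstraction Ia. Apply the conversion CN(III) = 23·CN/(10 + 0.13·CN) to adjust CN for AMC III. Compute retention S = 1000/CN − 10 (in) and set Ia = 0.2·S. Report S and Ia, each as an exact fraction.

S = 150/253 in ≈ 0.593 in; Ia = 30/253 in ≈ 0.119 in

Adjust CN=88 to AMC III: 23·88/(10 + 0.13·88) → 2024 ÷ (536/25) = 6325/67 ≈ 94.403
Max retention: S = 1000/(6325/67) − 10 = 150/253 in (≈ 0.593 in)
Ia = 0.2·(150/253) = 30/253 in ≈ 0.119 in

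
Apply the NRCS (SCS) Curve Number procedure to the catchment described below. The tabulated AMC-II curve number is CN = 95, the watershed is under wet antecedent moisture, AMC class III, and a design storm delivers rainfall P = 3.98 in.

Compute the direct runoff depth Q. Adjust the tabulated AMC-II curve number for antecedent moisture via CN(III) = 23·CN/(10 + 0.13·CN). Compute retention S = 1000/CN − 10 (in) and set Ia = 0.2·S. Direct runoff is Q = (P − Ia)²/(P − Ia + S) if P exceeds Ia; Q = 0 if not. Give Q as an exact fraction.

Wet (AMC III): CN(III) = 23·95/(10 + 0.13·95) = 2185/(447/20) = 43700/447 ≈ 97.763
S = 1000/(43700/447) − 10 = 100/437 in ≈ 0.229 in
Ia = 0.2·(100/437) = 20/437 in ≈ 0.046 in
P − Ia = 3.980 − 0.046 = 85963/21850 ≈ 3.934 in (> 0, runoff occurs)
Q: (85963/21850)² ÷ (90963/21850) = 7389637369/1987541550 in (≈ 3.718 in)

Q = 7389637369/1987541550 in ≈ 3.718 in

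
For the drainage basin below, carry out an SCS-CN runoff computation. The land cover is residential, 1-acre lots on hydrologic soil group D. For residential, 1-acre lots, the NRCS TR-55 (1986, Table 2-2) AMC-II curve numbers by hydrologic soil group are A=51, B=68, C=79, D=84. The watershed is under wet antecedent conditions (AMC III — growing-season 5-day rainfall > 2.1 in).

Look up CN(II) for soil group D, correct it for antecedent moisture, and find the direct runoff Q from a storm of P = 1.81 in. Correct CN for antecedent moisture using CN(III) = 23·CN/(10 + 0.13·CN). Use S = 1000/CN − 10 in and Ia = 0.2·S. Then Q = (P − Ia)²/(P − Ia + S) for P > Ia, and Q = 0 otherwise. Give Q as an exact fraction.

Q = 6308012929/5768130900 in ≈ 1.094 in

NRCS table: residential, 1-acre lots, soil group D → CN(II) = 84
Adjust CN=84 to AMC III: 23·84/(10 + 0.13·84) → 1932 ÷ (523/25) = 48300/523 ≈ 92.352
Retention S: 1000/CN − 10 with CN=92.352 → S = 400/483 ≈ 0.828 in
Initial abstraction Ia = S/5 = (400/483)/5 = 80/483 ≈ 0.166 in
Excess rainfall: 1.810 − 0.166 = 1.644 in; P > Ia so Q > 0
Runoff Q = (P−Ia)²/(P−Ia+S) = (1.644)²/(1.644+0.828) = 6308012929/5768130900 ≈ 1.094 in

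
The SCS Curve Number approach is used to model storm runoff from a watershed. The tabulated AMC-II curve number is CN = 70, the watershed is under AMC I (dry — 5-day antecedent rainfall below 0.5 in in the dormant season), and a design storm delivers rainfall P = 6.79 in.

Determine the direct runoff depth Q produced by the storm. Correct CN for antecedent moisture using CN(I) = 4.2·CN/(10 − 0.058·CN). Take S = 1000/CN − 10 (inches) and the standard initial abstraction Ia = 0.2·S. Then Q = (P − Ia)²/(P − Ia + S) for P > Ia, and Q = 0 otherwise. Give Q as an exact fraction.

Dry (AMC I): CN(I) = 4.2·70/(10 − 0.058·70) = 294/(297/50) = 4900/99 ≈ 49.495
Max retention: S = 1000/(4900/99) − 10 = 500/49 in (≈ 10.204 in)
Initial abstraction Ia = S/5 = (500/49)/5 = 100/49 ≈ 2.041 in
Excess rainfall: 6.790 − 2.041 = 4.749 in; P > Ia so Q > 0
Runoff Q = (P−Ia)²/(P−Ia+S) = (4.749)²/(4.749+10.204) = 541539441/359027900 ≈ 1.508 in

Q = 541539441/359027900 in ≈ 1.508 in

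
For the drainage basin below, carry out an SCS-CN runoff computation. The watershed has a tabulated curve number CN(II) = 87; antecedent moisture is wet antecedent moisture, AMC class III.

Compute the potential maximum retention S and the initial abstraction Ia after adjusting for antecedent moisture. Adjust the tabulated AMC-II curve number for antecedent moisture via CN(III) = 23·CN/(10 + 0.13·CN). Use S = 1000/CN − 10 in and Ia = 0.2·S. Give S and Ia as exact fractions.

S = 1300/2001 in ≈ 0.650 in; Ia = 260/2001 in ≈ 0.130 in

Adjust CN=87 to AMC III: 23·87/(10 + 0.13·87) → 2001 ÷ (2131/100) = 200100/2131 ≈ 93.900
S = 1000/(200100/2131) − 10 = 1300/2001 in ≈ 0.650 in
Ia = 0.2S: 0.2·0.650 = 0.130 in (exactly 260/2001)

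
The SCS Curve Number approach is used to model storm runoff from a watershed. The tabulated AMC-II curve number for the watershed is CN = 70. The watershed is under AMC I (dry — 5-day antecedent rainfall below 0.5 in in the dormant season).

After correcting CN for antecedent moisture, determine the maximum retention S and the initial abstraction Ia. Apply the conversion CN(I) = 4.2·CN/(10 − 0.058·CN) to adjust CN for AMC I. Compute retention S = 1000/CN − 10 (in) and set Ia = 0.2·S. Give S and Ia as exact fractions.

Adjust CN=70 to AMC I: 4.2·70/(10 − 0.058·70) → 294 ÷ (297/50) = 4900/99 ≈ 49.495
S = 1000/(4900/99) − 10 = 500/49 in ≈ 10.204 in
Ia = 0.2S: 0.2·10.204 = 2.041 in (exactly 100/49)

S = 500/49 in ≈ 10.204 in; Ia = 100/49 in ≈ 2.041 in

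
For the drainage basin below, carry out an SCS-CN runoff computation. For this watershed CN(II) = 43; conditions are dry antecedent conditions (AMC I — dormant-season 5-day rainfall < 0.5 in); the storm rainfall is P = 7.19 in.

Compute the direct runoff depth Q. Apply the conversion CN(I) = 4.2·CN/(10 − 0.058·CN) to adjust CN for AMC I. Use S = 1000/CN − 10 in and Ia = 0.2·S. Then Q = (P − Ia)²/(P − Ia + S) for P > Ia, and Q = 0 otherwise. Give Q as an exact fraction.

Adjust CN=43 to AMC I: 4.2·43/(10 − 0.058·43) → (903/5) ÷ (3753/500) = 30100/1251 ≈ 24.061
Max retention: S = 1000/(30100/1251) − 10 = 9500/301 in (≈ 31.561 in)
Ia = 0.2S: 0.2·31.561 = 6.312 in (exactly 1900/301)
Since P=7.190 > Ia=6.312: effective rainfall P−Ia = 26419/30100 in
Q = (26419/30100)²/((26419/30100) + 9500/301) = (697963561/906010000)/(976419/30100) = 697963561/29390211900 in ≈ 0.024 in

Q = 697963561/29390211900 in ≈ 0.024 in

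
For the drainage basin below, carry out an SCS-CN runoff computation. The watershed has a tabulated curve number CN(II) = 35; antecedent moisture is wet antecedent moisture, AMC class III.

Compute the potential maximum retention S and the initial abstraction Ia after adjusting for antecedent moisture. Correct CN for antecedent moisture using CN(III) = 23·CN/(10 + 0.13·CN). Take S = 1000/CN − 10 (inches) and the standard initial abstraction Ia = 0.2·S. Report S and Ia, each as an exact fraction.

Adjust CN=35 to AMC III: 23·35/(10 + 0.13·35) → 805 ÷ (291/20) = 16100/291 ≈ 55.326
S = 1000/(16100/291) − 10 = 1300/161 in ≈ 8.075 in
Ia = 0.2·(1300/161) = 260/161 in ≈ 1.615 in

S = 1300/161 in ≈ 8.075 in; Ia = 260/161 in ≈ 1.615 in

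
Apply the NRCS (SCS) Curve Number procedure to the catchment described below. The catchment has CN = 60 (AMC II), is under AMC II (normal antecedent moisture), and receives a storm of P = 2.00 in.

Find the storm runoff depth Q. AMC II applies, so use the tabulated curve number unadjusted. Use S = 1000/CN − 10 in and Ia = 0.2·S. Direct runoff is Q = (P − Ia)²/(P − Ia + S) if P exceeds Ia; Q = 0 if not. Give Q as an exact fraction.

Average conditions: CN = 60 (no AMC adjustment).
S = 1000/60 − 10 = 20/3 in ≈ 6.667 in
Initial abstraction Ia = S/5 = (20/3)/5 = 4/3 ≈ 1.333 in
Excess rainfall: 2.000 − 1.333 = 0.667 in; P > Ia so Q > 0
Q = (2/3)²/((2/3) + 20/3) = (4/9)/(22/3) = 2/33 in ≈ 0.061 in

Q = 2/33 in ≈ 0.061 in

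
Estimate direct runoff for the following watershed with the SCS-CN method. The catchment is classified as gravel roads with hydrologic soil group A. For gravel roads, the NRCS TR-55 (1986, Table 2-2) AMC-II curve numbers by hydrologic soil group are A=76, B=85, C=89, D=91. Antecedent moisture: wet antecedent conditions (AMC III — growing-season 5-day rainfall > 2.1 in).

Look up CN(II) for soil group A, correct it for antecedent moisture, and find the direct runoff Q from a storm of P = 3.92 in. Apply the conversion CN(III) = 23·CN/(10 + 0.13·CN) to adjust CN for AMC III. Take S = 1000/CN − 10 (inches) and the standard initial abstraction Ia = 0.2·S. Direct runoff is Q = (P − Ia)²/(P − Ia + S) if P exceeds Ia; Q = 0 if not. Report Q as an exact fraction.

Q = 793055138/299487025 in ≈ 2.648 in

NRCS table: gravel roads, soil group A → CN(II) = 76
Adjust CN=76 to AMC III: 23·76/(10 + 0.13·76) → 1748 ÷ (497/25) = 43700/497 ≈ 87.928
Max retention: S = 1000/(43700/497) − 10 = 600/437 in (≈ 1.373 in)
Initial abstraction Ia = S/5 = (600/437)/5 = 120/437 ≈ 0.275 in
P − Ia = 3.920 − 0.275 = 39826/10925 ≈ 3.645 in (> 0, runoff occurs)
Q: (39826/10925)² ÷ (54826/10925) = 793055138/299487025 in (≈ 2.648 in)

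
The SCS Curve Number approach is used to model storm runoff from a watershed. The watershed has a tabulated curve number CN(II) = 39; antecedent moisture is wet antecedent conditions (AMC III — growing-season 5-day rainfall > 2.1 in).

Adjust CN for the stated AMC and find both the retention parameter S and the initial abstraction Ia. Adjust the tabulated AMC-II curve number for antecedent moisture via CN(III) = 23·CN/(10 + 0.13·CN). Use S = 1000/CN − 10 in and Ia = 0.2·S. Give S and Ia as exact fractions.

S = 6100/897 in ≈ 6.800 in; Ia = 1220/897 in ≈ 1.360 in

CN(III) from CN(II)=39: (23·39)/(10 + 0.13·39) = 89700/1507 ≈ 59.522
Max retention: S = 1000/(89700/1507) − 10 = 6100/897 in (≈ 6.800 in)
Ia = 0.2·(6100/897) = 1220/897 in ≈ 1.360 in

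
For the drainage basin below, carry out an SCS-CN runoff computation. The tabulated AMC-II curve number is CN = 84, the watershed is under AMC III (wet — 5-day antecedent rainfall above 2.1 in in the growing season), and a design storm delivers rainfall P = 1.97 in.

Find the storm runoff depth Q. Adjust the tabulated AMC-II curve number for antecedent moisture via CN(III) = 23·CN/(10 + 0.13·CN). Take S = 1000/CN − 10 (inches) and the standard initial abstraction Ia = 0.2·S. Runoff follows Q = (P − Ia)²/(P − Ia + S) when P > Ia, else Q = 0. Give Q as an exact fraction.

Q = 7595296801/6141393300 in ≈ 1.237 in

Wet (AMC III): CN(III) = 23·84/(10 + 0.13·84) = 1932/(523/25) = 48300/523 ≈ 92.352
Retention S: 1000/CN − 10 with CN=92.352 → S = 400/483 ≈ 0.828 in
Initial abstraction Ia = S/5 = (400/483)/5 = 80/483 ≈ 0.166 in
Excess rainfall: 1.970 − 0.166 = 1.804 in; P > Ia so Q > 0
Runoff Q = (P−Ia)²/(P−Ia+S) = (1.804)²/(1.804+0.828) = 7595296801/6141393300 ≈ 1.237 in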